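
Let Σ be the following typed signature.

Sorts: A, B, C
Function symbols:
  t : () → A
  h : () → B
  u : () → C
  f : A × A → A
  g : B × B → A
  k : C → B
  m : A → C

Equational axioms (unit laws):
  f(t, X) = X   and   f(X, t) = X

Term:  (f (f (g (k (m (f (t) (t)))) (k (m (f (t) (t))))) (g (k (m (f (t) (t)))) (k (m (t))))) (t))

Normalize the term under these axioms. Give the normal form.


normal form = (f (g (k (m (t))) (k (m (t)))) (g (k (m (t))) (k (m (t)))))

1. (f (f (g (k (m (f (t) (t)))) (k (m (f (t) (t))))) (g (k (m (f (t) (t)))) (k (m (t))))) (t))  →  (f (g (k (m (f (t) (t)))) (k (m (f (t) (t))))) (g (k (m (f (t) (t)))) (k (m (t)))))
2. (f (g (k (m (f (t) (t)))) (k (m (f (t) (t))))) (g (k (m (f (t) (t)))) (k (m (t)))))  →  (f (g (k (m (t))) (k (m (f (t) (t))))) (g (k (m (f (t) (t)))) (k (m (t)))))
3. (f (g (k (m (t))) (k (m (f (t) (t))))) (g (k (m (f (t) (t)))) (k (m (t)))))  →  (f (g (k (m (t))) (k (m (t)))) (g (k (m (f (t) (t)))) (k (m (t)))))
4. (f (g (k (m (t))) (k (m (t)))) (g (k (m (f (t) (t)))) (k (m (t)))))  →  (f (g (k (m (t))) (k (m (t)))) (g (k (m (t))) (k (m (t)))))


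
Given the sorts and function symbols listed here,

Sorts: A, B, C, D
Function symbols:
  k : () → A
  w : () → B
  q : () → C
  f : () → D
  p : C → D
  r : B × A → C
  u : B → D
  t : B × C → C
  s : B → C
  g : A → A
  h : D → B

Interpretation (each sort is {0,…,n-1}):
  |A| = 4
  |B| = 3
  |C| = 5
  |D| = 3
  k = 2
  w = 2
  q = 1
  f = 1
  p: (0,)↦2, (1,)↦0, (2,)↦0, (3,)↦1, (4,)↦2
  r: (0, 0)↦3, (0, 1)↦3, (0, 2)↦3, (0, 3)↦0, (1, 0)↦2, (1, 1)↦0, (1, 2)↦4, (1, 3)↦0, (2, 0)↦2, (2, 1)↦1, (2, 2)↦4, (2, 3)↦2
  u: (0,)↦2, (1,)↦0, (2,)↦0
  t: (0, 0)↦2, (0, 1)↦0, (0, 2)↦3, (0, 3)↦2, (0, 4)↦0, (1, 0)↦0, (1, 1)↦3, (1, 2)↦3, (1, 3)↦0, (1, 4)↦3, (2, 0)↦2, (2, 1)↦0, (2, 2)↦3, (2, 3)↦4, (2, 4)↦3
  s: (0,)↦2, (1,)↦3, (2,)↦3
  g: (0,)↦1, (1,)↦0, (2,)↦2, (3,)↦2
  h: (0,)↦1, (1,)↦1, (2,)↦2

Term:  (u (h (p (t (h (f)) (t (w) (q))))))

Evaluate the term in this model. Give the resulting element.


  f = 1
  (h (f)) = h(1,) = 1
  w = 2
  q = 1
  (t (w) (q)) = t(2, 1) = 0
  (t (h (f)) (t (w) (q))) = t(1, 0) = 0
  (p (t (h (f)) (t (w) (q)))) = p(0,) = 2
  (h (p (t (h (f)) (t (w) (q))))) = h(2,) = 2
  (u (h (p (t (h (f)) (t (w) (q)))))) = u(2,) = 0

value = 0


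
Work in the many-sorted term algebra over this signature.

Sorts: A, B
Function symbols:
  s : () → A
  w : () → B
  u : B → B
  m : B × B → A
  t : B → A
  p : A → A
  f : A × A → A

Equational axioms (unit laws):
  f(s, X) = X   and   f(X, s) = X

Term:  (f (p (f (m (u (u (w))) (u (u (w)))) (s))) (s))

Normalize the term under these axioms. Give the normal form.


1. (f (p (f (m (u (u (w))) (u (u (w)))) (s))) (s))  →  (p (f (m (u (u (w))) (u (u (w)))) (s)))
2. (p (f (m (u (u (w))) (u (u (w)))) (s)))  →  (p (m (u (u (w))) (u (u (w)))))

normal form = (p (m (u (u (w))) (u (u (w)))))


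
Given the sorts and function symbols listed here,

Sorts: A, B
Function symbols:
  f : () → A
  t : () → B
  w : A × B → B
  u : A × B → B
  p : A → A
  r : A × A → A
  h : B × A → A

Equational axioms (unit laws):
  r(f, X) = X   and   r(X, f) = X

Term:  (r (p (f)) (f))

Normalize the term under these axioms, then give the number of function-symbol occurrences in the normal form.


1. (r (p (f)) (f))  →  (p (f))
normal form: (p (f))

size = 2


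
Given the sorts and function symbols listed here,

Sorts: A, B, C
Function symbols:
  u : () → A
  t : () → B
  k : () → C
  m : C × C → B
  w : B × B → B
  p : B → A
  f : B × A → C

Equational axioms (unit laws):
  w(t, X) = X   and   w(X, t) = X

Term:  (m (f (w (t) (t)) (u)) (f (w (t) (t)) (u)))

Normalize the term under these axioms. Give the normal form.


normal form = (m (f (t) (u)) (f (t) (u)))

1. (m (f (w (t) (t)) (u)) (f (w (t) (t)) (u)))  →  (m (f (t) (u)) (f (w (t) (t)) (u)))
2. (m (f (t) (u)) (f (w (t) (t)) (u)))  →  (m (f (t) (u)) (f (t) (u)))


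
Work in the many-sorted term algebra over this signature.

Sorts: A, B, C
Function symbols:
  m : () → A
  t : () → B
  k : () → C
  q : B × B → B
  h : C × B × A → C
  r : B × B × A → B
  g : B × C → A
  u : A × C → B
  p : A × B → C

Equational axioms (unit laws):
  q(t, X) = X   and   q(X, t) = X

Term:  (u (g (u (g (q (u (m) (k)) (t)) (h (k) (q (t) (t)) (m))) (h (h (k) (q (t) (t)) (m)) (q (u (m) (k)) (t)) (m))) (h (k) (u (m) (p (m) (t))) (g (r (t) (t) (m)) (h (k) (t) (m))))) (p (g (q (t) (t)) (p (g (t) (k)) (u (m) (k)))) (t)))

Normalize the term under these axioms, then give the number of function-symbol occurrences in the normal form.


size = 47

1. (u (g (u (g (q (u (m) (k)) (t)) (h (k) (q (t) (t)) (m))) (h (h (k) (q (t) (t)) (m)) (q (u (m) (k)) (t)) (m))) (h (k) (u (m) (p (m) (t))) (g (r (t) (t) (m)) (h (k) (t) (m))))) (p (g (q (t) (t)) (p (g (t) (k)) (u (m) (k)))) (t)))  →  (u (g (u (g (u (m) (k)) (h (k) (q (t) (t)) (m))) (h (h (k) (q (t) (t)) (m)) (q (u (m) (k)) (t)) (m))) (h (k) (u (m) (p (m) (t))) (g (r (t) (t) (m)) (h (k) (t) (m))))) (p (g (q (t) (t)) (p (g (t) (k)) (u (m) (k)))) (t)))
2. (u (g (u (g (u (m) (k)) (h (k) (q (t) (t)) (m))) (h (h (k) (q (t) (t)) (m)) (q (u (m) (k)) (t)) (m))) (h (k) (u (m) (p (m) (t))) (g (r (t) (t) (m)) (h (k) (t) (m))))) (p (g (q (t) (t)) (p (g (t) (k)) (u (m) (k)))) (t)))  →  (u (g (u (g (u (m) (k)) (h (k) (t) (m))) (h (h (k) (q (t) (t)) (m)) (q (u (m) (k)) (t)) (m))) (h (k) (u (m) (p (m) (t))) (g (r (t) (t) (m)) (h (k) (t) (m))))) (p (g (q (t) (t)) (p (g (t) (k)) (u (m) (k)))) (t)))
3. (u (g (u (g (u (m) (k)) (h (k) (t) (m))) (h (h (k) (q (t) (t)) (m)) (q (u (m) (k)) (t)) (m))) (h (k) (u (m) (p (m) (t))) (g (r (t) (t) (m)) (h (k) (t) (m))))) (p (g (q (t) (t)) (p (g (t) (k)) (u (m) (k)))) (t)))  →  (u (g (u (g (u (m) (k)) (h (k) (t) (m))) (h (h (k) (t) (m)) (q (u (m) (k)) (t)) (m))) (h (k) (u (m) (p (m) (t))) (g (r (t) (t) (m)) (h (k) (t) (m))))) (p (g (q (t) (t)) (p (g (t) (k)) (u (m) (k)))) (t)))
4. (u (g (u (g (u (m) (k)) (h (k) (t) (m))) (h (h (k) (t) (m)) (q (u (m) (k)) (t)) (m))) (h (k) (u (m) (p (m) (t))) (g (r (t) (t) (m)) (h (k) (t) (m))))) (p (g (q (t) (t)) (p (g (t) (k)) (u (m) (k)))) (t)))  →  (u (g (u (g (u (m) (k)) (h (k) (t) (m))) (h (h (k) (t) (m)) (u (m) (k)) (m))) (h (k) (u (m) (p (m) (t))) (g (r (t) (t) (m)) (h (k) (t) (m))))) (p (g (q (t) (t)) (p (g (t) (k)) (u (m) (k)))) (t)))
5. (u (g (u (g (u (m) (k)) (h (k) (t) (m))) (h (h (k) (t) (m)) (u (m) (k)) (m))) (h (k) (u (m) (p (m) (t))) (g (r (t) (t) (m)) (h (k) (t) (m))))) (p (g (q (t) (t)) (p (g (t) (k)) (u (m) (k)))) (t)))  →  (u (g (u (g (u (m) (k)) (h (k) (t) (m))) (h (h (k) (t) (m)) (u (m) (k)) (m))) (h (k) (u (m) (p (m) (t))) (g (r (t) (t) (m)) (h (k) (t) (m))))) (p (g (t) (p (g (t) (k)) (u (m) (k)))) (t)))
normal form: (u (g (u (g (u (m) (k)) (h (k) (t) (m))) (h (h (k) (t) (m)) (u (m) (k)) (m))) (h (k) (u (m) (p (m) (t))) (g (r (t) (t) (m)) (h (k) (t) (m))))) (p (g (t) (p (g (t) (k)) (u (m) (k)))) (t)))


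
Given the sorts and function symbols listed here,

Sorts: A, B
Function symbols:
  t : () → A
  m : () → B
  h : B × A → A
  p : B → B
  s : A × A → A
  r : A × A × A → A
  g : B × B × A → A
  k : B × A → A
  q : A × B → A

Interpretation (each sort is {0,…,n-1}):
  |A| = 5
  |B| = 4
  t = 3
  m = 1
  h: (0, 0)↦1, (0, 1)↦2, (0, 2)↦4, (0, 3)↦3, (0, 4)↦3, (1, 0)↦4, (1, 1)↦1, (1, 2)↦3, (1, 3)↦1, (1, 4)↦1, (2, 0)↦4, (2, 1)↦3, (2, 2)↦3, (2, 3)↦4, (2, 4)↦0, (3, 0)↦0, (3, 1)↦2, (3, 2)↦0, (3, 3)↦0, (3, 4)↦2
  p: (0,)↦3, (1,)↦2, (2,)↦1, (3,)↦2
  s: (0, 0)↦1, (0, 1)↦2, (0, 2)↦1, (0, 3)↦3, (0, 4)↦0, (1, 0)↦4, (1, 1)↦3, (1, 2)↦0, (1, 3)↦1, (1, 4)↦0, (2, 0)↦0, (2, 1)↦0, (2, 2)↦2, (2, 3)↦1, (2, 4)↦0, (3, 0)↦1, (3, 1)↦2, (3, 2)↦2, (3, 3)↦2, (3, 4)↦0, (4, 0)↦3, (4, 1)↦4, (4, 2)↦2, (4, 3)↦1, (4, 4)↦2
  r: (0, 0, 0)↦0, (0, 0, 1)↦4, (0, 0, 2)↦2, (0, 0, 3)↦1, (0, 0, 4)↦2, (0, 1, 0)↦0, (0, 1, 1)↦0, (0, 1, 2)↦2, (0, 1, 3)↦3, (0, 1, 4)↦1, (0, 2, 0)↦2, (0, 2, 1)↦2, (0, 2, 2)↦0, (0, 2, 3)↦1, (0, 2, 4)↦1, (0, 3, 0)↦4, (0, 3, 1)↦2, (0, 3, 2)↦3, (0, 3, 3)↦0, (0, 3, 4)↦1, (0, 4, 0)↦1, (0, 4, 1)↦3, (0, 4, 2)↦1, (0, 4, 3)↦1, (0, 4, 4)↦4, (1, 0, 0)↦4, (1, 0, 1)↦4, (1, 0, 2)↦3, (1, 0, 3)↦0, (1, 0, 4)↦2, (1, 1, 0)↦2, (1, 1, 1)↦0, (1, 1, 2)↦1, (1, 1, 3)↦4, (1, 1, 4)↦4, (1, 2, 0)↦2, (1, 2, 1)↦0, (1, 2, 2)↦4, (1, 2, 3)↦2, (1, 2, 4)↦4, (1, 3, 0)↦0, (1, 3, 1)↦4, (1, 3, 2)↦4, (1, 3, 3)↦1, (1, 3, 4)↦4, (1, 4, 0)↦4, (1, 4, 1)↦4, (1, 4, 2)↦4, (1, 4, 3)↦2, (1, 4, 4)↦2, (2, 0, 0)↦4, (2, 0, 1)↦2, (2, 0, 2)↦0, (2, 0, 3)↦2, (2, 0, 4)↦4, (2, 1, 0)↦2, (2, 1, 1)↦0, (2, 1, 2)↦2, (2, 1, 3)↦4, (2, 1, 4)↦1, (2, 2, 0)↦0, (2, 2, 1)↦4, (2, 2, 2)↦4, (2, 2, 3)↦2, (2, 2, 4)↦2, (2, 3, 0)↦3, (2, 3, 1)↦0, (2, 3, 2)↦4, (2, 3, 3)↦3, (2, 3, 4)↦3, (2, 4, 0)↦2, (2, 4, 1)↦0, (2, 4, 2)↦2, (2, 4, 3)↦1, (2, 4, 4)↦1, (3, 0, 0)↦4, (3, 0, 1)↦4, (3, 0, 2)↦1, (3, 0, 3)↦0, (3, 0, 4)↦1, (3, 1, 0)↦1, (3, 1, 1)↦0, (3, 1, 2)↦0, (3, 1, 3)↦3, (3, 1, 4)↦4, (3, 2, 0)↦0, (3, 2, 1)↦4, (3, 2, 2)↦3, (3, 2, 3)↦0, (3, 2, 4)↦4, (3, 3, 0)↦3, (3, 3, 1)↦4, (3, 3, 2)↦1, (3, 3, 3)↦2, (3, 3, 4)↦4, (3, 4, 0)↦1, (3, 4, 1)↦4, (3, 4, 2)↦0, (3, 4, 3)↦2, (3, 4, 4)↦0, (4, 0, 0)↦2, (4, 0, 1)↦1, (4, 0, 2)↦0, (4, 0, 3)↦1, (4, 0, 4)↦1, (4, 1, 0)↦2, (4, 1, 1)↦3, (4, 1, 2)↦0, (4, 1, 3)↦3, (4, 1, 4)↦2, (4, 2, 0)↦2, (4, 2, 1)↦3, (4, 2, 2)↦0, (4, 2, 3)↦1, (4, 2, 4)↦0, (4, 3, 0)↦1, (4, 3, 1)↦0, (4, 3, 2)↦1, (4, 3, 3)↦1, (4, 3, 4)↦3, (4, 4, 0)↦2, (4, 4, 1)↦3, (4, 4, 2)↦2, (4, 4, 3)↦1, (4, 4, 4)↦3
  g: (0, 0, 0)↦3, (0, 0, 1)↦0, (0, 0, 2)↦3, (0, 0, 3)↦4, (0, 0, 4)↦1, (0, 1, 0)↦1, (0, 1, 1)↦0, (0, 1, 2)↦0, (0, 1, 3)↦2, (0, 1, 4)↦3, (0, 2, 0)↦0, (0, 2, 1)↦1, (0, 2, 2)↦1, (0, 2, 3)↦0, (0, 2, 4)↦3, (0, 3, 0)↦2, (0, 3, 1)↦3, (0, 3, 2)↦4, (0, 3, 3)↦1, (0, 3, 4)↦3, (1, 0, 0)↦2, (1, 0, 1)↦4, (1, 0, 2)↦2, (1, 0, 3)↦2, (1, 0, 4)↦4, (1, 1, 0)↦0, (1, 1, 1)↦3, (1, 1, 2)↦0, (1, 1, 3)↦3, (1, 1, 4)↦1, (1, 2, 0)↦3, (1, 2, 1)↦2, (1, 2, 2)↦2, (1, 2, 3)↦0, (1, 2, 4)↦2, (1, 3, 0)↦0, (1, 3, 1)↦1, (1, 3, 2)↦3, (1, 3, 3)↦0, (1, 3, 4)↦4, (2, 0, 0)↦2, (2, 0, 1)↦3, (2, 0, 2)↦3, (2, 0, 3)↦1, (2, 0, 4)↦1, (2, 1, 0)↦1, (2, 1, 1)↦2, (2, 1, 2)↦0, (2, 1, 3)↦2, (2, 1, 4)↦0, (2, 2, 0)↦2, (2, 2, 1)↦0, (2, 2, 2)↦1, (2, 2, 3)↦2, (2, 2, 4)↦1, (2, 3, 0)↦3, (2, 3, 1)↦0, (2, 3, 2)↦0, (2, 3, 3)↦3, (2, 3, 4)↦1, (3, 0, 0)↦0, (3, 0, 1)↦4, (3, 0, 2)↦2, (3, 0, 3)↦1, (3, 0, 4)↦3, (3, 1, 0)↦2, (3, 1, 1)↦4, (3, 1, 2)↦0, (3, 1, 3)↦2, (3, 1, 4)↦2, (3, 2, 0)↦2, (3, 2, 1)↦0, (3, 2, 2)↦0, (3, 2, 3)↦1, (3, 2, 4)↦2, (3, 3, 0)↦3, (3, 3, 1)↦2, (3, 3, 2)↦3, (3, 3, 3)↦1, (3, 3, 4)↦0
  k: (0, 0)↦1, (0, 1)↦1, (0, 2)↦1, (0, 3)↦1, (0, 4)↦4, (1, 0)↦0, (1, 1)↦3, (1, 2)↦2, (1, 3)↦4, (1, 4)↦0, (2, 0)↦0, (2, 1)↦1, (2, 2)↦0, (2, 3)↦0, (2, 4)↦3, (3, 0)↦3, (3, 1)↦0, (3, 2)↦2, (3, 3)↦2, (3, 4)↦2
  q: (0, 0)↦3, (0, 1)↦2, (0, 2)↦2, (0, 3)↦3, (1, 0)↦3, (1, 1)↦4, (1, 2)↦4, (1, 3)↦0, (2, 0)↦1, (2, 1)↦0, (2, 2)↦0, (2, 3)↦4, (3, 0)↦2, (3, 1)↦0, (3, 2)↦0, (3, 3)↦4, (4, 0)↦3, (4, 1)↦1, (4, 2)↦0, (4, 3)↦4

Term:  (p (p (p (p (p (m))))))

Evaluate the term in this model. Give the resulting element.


value = 2

  m = 1
  (p (m)) = p(1,) = 2
  (p (p (m))) = p(2,) = 1
  (p (p (p (m)))) = p(1,) = 2
  (p (p (p (p (m))))) = p(2,) = 1
  (p (p (p (p (p (m)))))) = p(1,) = 2


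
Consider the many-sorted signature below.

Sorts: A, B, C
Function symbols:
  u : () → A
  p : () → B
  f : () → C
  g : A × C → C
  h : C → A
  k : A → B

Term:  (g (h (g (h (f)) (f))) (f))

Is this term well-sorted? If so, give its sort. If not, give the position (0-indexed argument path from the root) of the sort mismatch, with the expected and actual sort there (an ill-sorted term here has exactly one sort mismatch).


        (f) : C
      (h (f)) : A
      (f) : C
    (g (h (f)) (f)) : C
  (h (g (h (f)) (f))) : A
  (f) : C
(g (h (g (h (f)) (f))) (f)) : C

well-sorted; sort = C


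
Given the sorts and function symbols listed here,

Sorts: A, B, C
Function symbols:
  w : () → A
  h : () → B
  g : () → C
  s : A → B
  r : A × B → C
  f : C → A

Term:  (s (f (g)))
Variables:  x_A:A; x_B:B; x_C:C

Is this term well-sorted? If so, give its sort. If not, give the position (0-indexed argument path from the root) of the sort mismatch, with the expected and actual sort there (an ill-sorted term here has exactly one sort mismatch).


    (g) : C
  (f (g)) : A
(s (f (g))) : B

well-sorted; sort = B


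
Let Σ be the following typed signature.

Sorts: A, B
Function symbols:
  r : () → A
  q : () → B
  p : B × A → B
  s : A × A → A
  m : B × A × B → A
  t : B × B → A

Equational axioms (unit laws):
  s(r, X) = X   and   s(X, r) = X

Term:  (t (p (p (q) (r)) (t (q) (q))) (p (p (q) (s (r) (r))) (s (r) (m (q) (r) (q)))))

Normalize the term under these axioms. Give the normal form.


normal form = (t (p (p (q) (r)) (t (q) (q))) (p (p (q) (r)) (m (q) (r) (q))))

1. (t (p (p (q) (r)) (t (q) (q))) (p (p (q) (s (r) (r))) (s (r) (m (q) (r) (q)))))  →  (t (p (p (q) (r)) (t (q) (q))) (p (p (q) (r)) (s (r) (m (q) (r) (q)))))
2. (t (p (p (q) (r)) (t (q) (q))) (p (p (q) (r)) (s (r) (m (q) (r) (q)))))  →  (t (p (p (q) (r)) (t (q) (q))) (p (p (q) (r)) (m (q) (r) (q))))


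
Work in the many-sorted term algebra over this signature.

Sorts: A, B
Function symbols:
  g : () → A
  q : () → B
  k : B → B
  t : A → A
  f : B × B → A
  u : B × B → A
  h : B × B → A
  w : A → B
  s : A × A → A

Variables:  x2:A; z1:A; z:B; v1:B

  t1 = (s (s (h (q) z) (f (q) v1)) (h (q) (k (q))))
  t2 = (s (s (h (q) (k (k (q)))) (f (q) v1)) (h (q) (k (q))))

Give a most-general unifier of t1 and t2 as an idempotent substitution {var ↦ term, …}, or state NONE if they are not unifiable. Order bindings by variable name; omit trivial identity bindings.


{z ↦ (k (k (q)))}


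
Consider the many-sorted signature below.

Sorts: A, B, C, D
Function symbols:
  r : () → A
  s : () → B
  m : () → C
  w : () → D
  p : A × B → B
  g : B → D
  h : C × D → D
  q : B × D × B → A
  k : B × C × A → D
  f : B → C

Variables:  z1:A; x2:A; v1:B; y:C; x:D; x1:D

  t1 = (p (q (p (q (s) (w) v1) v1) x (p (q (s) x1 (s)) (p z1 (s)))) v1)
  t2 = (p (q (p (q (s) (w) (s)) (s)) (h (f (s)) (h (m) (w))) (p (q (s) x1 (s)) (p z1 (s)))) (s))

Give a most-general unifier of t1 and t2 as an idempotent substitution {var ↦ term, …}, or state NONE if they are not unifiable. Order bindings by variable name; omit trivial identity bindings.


{v1 ↦ (s), x ↦ (h (f (s)) (h (m) (w)))}


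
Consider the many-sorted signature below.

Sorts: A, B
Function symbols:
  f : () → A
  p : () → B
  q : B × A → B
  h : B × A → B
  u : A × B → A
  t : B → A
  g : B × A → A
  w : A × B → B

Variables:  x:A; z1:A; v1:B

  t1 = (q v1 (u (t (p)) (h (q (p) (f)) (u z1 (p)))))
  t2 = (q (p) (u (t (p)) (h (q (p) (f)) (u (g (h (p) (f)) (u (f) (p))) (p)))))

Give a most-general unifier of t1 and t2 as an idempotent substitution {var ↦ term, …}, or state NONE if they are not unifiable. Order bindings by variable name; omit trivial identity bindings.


{v1 ↦ (p), z1 ↦ (g (h (p) (f)) (u (f) (p)))}


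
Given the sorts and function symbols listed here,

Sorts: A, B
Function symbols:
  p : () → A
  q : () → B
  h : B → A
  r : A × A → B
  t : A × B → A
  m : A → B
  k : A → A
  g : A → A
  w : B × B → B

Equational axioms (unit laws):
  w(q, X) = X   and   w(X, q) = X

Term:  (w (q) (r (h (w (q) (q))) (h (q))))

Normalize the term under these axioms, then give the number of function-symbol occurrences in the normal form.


1. (w (q) (r (h (w (q) (q))) (h (q))))  →  (r (h (w (q) (q))) (h (q)))
2. (r (h (w (q) (q))) (h (q)))  →  (r (h (q)) (h (q)))
normal form: (r (h (q)) (h (q)))

size = 5


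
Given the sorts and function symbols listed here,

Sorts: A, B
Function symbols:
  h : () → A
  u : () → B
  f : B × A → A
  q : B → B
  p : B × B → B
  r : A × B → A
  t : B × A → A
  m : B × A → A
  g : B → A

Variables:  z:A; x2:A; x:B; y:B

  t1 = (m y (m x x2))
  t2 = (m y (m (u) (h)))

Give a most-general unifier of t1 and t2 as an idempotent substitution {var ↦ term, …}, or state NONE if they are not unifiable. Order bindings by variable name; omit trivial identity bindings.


{x ↦ (u), x2 ↦ (h)}


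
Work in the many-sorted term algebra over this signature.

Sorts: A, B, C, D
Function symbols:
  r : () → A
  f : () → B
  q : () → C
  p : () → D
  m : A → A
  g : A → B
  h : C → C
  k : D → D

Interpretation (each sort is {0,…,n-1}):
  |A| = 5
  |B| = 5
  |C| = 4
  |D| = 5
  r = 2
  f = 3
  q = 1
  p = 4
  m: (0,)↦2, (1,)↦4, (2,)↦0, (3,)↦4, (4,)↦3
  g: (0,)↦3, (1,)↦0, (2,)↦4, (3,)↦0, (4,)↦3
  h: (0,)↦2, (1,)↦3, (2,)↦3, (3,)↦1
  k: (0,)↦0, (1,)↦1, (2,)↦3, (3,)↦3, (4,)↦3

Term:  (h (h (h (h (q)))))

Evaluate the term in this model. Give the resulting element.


value = 1

  q = 1
  (h (q)) = h(1,) = 3
  (h (h (q))) = h(3,) = 1
  (h (h (h (q)))) = h(1,) = 3
  (h (h (h (h (q))))) = h(3,) = 1


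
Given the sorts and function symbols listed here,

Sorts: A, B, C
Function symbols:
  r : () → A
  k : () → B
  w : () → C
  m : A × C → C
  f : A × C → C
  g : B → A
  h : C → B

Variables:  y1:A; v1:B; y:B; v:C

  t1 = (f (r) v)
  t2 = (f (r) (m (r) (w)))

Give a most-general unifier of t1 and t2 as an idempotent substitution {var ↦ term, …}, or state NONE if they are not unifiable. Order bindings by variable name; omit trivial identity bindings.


{v ↦ (m (r) (w))}


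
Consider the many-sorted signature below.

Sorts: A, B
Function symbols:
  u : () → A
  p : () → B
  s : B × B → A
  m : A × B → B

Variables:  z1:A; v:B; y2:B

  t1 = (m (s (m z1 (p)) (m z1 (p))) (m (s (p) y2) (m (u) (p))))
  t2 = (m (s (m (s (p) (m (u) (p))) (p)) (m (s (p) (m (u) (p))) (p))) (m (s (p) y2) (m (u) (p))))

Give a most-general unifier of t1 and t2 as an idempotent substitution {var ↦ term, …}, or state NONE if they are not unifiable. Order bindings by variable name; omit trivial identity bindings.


{z1 ↦ (s (p) (m (u) (p)))}


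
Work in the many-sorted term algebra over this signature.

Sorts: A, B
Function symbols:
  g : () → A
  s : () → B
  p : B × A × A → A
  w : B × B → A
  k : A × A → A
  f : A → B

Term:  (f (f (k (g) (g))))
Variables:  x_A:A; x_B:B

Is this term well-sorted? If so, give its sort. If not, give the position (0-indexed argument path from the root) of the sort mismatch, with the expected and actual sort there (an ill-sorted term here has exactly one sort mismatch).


      (g) : A
      (g) : A
    (k (g) (g)) : A
  (f (k (g) (g))) : B
(f (f (k (g) (g)))) : ✗ arg 0 at [0] has sort B, expected A

ill-sorted at position [0]: expected A, got B


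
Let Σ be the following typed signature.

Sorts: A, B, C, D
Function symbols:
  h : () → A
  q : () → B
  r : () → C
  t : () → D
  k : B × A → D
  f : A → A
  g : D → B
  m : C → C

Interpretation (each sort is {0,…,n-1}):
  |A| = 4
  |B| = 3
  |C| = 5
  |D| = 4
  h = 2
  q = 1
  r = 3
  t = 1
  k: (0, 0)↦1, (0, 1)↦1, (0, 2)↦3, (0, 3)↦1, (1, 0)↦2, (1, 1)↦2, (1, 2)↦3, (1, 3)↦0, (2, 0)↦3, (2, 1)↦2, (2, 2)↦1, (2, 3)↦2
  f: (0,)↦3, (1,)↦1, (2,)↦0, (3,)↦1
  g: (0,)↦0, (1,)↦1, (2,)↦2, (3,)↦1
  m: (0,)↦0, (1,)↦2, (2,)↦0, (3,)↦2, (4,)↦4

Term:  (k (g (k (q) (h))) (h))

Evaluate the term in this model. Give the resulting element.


  q = 1
  h = 2
  (k (q) (h)) = k(1, 2) = 3
  (g (k (q) (h))) = g(3,) = 1
  h = 2
  (k (g (k (q) (h))) (h)) = k(1, 2) = 3

value = 3


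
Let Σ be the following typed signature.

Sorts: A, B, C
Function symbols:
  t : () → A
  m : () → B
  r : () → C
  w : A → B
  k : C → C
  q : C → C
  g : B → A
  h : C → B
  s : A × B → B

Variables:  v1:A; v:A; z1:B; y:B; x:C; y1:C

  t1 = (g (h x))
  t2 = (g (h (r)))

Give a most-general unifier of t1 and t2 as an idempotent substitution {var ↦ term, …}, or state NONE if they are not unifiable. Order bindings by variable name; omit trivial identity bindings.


{x ↦ (r)}


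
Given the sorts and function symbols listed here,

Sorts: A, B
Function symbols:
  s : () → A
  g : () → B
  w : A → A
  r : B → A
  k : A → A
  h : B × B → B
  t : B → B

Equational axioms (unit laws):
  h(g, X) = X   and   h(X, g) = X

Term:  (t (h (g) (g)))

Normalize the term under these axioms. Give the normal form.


1. (t (h (g) (g)))  →  (t (g))

normal form = (t (g))


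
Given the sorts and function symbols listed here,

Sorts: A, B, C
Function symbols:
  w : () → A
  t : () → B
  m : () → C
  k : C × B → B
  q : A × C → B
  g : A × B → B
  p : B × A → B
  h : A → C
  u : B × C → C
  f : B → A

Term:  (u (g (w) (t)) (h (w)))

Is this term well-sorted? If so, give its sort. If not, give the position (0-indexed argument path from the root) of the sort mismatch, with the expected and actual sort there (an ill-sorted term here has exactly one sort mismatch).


    (w) : A
    (t) : B
  (g (w) (t)) : B
    (w) : A
  (h (w)) : C
(u (g (w) (t)) (h (w))) : C

well-sorted; sort = C


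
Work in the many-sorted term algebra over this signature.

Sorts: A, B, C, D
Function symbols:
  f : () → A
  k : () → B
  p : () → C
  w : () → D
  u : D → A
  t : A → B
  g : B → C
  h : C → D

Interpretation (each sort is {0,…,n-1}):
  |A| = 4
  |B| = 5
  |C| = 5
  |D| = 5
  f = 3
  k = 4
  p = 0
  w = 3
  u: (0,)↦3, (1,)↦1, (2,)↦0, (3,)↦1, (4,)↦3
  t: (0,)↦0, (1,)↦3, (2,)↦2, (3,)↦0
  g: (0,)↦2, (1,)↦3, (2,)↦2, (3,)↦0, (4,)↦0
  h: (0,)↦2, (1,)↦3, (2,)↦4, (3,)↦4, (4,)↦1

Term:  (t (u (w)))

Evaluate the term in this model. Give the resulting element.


value = 3

  w = 3
  (u (w)) = u(3,) = 1
  (t (u (w))) = t(1,) = 3


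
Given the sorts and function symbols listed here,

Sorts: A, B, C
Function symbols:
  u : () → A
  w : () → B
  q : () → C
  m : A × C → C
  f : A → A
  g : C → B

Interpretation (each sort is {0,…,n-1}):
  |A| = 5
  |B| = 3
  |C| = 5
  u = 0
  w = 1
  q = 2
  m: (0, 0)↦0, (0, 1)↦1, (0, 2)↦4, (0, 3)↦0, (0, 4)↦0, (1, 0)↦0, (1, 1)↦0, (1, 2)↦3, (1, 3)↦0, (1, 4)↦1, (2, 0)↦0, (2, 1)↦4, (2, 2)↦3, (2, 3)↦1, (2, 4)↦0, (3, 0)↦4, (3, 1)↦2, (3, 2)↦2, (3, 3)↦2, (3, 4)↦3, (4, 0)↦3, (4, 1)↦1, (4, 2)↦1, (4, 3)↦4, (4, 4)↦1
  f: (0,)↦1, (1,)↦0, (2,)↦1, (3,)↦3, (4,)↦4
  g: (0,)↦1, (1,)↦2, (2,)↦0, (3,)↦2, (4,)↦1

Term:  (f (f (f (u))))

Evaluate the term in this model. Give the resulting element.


  u = 0
  (f (u)) = f(0,) = 1
  (f (f (u))) = f(1,) = 0
  (f (f (f (u)))) = f(0,) = 1

value = 1


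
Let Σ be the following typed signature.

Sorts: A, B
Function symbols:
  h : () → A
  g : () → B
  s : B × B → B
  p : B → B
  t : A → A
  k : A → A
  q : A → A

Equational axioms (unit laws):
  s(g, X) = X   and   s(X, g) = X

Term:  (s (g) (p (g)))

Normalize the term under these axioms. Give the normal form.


1. (s (g) (p (g)))  →  (p (g))

normal form = (p (g))


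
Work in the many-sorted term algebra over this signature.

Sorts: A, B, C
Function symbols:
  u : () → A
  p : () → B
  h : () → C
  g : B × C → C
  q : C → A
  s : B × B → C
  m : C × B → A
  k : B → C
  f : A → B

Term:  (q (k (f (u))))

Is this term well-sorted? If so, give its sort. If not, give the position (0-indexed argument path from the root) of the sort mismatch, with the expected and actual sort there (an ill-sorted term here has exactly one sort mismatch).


      (u) : A
    (f (u)) : B
  (k (f (u))) : C
(q (k (f (u)))) : A

well-sorted; sort = A


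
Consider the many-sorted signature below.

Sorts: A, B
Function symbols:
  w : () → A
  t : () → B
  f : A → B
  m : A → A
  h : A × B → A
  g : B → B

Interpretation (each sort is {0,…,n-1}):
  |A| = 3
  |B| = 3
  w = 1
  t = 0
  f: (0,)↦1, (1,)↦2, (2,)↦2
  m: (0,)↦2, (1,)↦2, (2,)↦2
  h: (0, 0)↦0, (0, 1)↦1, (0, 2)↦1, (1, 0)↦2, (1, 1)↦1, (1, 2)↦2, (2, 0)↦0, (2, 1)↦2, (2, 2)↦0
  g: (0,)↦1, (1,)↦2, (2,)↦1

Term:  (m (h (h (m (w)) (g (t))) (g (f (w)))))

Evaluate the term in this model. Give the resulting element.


value = 2

  w = 1
  (m (w)) = m(1,) = 2
  t = 0
  (g (t)) = g(0,) = 1
  (h (m (w)) (g (t))) = h(2, 1) = 2
  w = 1
  (f (w)) = f(1,) = 2
  (g (f (w))) = g(2,) = 1
  (h (h (m (w)) (g (t))) (g (f (w)))) = h(2, 1) = 2
  (m (h (h (m (w)) (g (t))) (g (f (w))))) = m(2,) = 2


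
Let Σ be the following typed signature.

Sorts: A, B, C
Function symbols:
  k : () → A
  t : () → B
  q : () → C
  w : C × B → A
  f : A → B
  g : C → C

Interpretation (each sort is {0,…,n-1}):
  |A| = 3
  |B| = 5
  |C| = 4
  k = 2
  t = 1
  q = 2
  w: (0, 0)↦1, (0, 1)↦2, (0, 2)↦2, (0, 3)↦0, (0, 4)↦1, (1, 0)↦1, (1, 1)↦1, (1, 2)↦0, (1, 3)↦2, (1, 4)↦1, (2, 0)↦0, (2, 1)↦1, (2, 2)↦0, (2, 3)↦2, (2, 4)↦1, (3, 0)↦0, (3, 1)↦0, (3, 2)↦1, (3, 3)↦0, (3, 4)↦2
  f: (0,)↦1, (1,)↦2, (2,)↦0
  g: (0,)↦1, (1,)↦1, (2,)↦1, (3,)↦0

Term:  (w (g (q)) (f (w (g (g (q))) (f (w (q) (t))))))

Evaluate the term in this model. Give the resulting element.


value = 1

  q = 2
  (g (q)) = g(2,) = 1
  q = 2
  (g (q)) = g(2,) = 1
  (g (g (q))) = g(1,) = 1
  q = 2
  t = 1
  (w (q) (t)) = w(2, 1) = 1
  (f (w (q) (t))) = f(1,) = 2
  (w (g (g (q))) (f (w (q) (t)))) = w(1, 2) = 0
  (f (w (g (g (q))) (f (w (q) (t))))) = f(0,) = 1
  (w (g (q)) (f (w (g (g (q))) (f (w (q) (t)))))) = w(1, 1) = 1


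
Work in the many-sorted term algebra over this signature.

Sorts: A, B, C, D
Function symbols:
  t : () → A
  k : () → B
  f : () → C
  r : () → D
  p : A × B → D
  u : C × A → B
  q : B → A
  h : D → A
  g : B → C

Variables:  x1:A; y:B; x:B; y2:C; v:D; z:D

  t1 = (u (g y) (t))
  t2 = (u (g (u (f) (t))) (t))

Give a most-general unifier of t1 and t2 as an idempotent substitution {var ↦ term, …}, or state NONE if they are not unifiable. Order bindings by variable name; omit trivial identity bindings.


{y ↦ (u (f) (t))}


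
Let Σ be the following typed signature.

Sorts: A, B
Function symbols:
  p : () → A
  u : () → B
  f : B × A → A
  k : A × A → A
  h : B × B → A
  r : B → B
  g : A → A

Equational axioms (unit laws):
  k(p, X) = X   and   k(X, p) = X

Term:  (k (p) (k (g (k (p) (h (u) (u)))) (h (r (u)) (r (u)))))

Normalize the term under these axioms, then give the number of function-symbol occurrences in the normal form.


size = 10

1. (k (p) (k (g (k (p) (h (u) (u)))) (h (r (u)) (r (u)))))  →  (k (g (k (p) (h (u) (u)))) (h (r (u)) (r (u))))
2. (k (g (k (p) (h (u) (u)))) (h (r (u)) (r (u))))  →  (k (g (h (u) (u))) (h (r (u)) (r (u))))
normal form: (k (g (h (u) (u))) (h (r (u)) (r (u))))


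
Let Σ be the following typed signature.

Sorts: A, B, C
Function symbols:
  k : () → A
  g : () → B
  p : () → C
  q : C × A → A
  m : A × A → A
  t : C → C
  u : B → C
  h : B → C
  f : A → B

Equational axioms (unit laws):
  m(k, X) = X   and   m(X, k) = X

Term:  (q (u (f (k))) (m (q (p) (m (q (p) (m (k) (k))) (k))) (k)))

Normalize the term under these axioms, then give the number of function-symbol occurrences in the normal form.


1. (q (u (f (k))) (m (q (p) (m (q (p) (m (k) (k))) (k))) (k)))  →  (q (u (f (k))) (q (p) (m (q (p) (m (k) (k))) (k))))
2. (q (u (f (k))) (q (p) (m (q (p) (m (k) (k))) (k))))  →  (q (u (f (k))) (q (p) (q (p) (m (k) (k)))))
3. (q (u (f (k))) (q (p) (q (p) (m (k) (k)))))  →  (q (u (f (k))) (q (p) (q (p) (k))))
normal form: (q (u (f (k))) (q (p) (q (p) (k))))

size = 9


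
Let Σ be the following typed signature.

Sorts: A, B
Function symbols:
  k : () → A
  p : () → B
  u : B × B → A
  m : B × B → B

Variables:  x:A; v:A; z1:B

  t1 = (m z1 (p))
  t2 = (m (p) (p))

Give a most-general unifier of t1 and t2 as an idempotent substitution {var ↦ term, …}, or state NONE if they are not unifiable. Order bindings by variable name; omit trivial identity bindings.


{z1 ↦ (p)}


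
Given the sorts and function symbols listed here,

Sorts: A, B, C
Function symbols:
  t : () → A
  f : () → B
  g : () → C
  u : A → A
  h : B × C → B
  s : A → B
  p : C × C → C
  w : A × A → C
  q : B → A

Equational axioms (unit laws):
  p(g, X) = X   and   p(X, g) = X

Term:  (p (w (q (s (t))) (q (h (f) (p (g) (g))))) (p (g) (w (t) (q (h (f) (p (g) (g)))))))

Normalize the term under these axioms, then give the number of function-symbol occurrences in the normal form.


size = 15

1. (p (w (q (s (t))) (q (h (f) (p (g) (g))))) (p (g) (w (t) (q (h (f) (p (g) (g)))))))  →  (p (w (q (s (t))) (q (h (f) (g)))) (p (g) (w (t) (q (h (f) (p (g) (g)))))))
2. (p (w (q (s (t))) (q (h (f) (g)))) (p (g) (w (t) (q (h (f) (p (g) (g)))))))  →  (p (w (q (s (t))) (q (h (f) (g)))) (w (t) (q (h (f) (p (g) (g))))))
3. (p (w (q (s (t))) (q (h (f) (g)))) (w (t) (q (h (f) (p (g) (g))))))  →  (p (w (q (s (t))) (q (h (f) (g)))) (w (t) (q (h (f) (g)))))
normal form: (p (w (q (s (t))) (q (h (f) (g)))) (w (t) (q (h (f) (g)))))


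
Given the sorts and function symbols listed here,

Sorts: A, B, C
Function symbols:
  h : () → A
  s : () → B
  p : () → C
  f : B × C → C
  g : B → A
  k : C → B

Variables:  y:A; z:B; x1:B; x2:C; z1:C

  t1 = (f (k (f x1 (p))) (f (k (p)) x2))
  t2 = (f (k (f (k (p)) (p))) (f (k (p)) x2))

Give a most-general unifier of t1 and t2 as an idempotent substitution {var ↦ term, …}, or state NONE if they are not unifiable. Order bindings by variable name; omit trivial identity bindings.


{x1 ↦ (k (p))}


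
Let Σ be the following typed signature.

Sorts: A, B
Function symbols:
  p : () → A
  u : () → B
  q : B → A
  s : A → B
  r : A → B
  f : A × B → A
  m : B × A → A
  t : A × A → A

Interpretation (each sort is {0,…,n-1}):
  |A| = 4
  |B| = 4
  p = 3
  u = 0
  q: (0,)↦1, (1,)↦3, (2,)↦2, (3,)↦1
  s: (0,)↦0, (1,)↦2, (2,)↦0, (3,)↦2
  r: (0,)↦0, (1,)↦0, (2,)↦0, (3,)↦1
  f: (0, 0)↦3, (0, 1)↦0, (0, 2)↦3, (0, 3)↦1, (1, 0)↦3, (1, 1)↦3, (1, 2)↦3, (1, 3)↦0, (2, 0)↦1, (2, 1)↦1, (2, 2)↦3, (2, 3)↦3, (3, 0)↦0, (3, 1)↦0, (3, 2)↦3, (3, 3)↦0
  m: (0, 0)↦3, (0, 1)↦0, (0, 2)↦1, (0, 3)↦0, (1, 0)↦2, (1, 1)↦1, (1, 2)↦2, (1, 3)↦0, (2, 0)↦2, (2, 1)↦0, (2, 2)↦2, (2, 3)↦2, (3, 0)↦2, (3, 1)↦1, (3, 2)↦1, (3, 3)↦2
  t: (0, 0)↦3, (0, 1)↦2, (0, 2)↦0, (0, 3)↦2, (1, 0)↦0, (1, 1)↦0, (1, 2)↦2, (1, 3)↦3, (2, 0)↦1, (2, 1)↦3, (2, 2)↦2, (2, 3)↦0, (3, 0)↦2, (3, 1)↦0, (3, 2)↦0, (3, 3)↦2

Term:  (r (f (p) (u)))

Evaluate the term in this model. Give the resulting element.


  p = 3
  u = 0
  (f (p) (u)) = f(3, 0) = 0
  (r (f (p) (u))) = r(0,) = 0

value = 0


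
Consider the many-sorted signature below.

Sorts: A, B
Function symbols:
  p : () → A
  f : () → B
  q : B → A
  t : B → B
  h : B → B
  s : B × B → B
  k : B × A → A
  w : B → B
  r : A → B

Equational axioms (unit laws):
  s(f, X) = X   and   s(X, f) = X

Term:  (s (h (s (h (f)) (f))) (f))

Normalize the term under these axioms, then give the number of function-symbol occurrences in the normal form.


1. (s (h (s (h (f)) (f))) (f))  →  (h (s (h (f)) (f)))
2. (h (s (h (f)) (f)))  →  (h (h (f)))
normal form: (h (h (f)))

size = 3


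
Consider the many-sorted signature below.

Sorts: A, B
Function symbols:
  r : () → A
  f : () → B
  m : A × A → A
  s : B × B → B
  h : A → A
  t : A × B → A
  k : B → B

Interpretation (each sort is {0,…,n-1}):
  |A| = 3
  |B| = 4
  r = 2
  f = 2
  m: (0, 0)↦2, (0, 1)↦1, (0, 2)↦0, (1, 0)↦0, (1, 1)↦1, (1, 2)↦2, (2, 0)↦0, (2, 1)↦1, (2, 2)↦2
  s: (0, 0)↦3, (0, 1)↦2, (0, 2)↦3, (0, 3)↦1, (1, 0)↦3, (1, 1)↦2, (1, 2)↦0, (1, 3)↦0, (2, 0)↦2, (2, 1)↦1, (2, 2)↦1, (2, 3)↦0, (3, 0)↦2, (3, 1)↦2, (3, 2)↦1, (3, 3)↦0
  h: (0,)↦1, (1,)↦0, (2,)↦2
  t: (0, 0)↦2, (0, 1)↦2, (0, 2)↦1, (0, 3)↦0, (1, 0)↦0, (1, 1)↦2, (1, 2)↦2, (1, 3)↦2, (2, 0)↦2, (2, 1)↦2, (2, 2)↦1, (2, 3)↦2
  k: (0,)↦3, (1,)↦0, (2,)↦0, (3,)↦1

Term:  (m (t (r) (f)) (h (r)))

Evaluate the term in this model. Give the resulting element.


value = 2

  r = 2
  f = 2
  (t (r) (f)) = t(2, 2) = 1
  r = 2
  (h (r)) = h(2,) = 2
  (m (t (r) (f)) (h (r))) = m(1, 2) = 2


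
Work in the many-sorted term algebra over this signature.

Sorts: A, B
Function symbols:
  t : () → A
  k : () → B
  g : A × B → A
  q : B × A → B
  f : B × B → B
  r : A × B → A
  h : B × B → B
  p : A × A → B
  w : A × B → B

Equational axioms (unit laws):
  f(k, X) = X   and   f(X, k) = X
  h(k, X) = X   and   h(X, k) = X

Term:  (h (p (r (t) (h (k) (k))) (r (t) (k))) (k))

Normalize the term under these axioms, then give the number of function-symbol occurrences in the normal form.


1. (h (p (r (t) (h (k) (k))) (r (t) (k))) (k))  →  (p (r (t) (h (k) (k))) (r (t) (k)))
2. (p (r (t) (h (k) (k))) (r (t) (k)))  →  (p (r (t) (k)) (r (t) (k)))
normal form: (p (r (t) (k)) (r (t) (k)))

size = 7


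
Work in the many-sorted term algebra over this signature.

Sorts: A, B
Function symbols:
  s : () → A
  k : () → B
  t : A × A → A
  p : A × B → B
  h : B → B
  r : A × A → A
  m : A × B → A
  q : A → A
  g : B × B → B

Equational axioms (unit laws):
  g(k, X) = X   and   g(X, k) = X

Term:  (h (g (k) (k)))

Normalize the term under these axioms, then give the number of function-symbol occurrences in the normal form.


size = 2

1. (h (g (k) (k)))  →  (h (k))
normal form: (h (k))


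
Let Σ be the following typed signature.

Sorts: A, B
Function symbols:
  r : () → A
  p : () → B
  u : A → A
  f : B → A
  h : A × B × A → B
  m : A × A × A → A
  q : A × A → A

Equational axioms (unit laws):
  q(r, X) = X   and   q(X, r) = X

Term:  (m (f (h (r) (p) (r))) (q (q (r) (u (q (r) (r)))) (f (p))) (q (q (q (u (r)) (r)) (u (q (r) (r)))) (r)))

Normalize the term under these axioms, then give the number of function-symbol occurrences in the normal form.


1. (m (f (h (r) (p) (r))) (q (q (r) (u (q (r) (r)))) (f (p))) (q (q (q (u (r)) (r)) (u (q (r) (r)))) (r)))  →  (m (f (h (r) (p) (r))) (q (u (q (r) (r))) (f (p))) (q (q (q (u (r)) (r)) (u (q (r) (r)))) (r)))
2. (m (f (h (r) (p) (r))) (q (u (q (r) (r))) (f (p))) (q (q (q (u (r)) (r)) (u (q (r) (r)))) (r)))  →  (m (f (h (r) (p) (r))) (q (u (r)) (f (p))) (q (q (q (u (r)) (r)) (u (q (r) (r)))) (r)))
3. (m (f (h (r) (p) (r))) (q (u (r)) (f (p))) (q (q (q (u (r)) (r)) (u (q (r) (r)))) (r)))  →  (m (f (h (r) (p) (r))) (q (u (r)) (f (p))) (q (q (u (r)) (r)) (u (q (r) (r)))))
4. (m (f (h (r) (p) (r))) (q (u (r)) (f (p))) (q (q (u (r)) (r)) (u (q (r) (r)))))  →  (m (f (h (r) (p) (r))) (q (u (r)) (f (p))) (q (u (r)) (u (q (r) (r)))))
5. (m (f (h (r) (p) (r))) (q (u (r)) (f (p))) (q (u (r)) (u (q (r) (r)))))  →  (m (f (h (r) (p) (r))) (q (u (r)) (f (p))) (q (u (r)) (u (r))))
normal form: (m (f (h (r) (p) (r))) (q (u (r)) (f (p))) (q (u (r)) (u (r))))

size = 16


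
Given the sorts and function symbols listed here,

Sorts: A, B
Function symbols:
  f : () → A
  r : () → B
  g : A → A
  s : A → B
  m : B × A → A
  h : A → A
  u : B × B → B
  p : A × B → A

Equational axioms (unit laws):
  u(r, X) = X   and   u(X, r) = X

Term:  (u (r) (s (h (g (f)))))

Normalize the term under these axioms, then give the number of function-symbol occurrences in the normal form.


1. (u (r) (s (h (g (f)))))  →  (s (h (g (f))))
normal form: (s (h (g (f))))

size = 4


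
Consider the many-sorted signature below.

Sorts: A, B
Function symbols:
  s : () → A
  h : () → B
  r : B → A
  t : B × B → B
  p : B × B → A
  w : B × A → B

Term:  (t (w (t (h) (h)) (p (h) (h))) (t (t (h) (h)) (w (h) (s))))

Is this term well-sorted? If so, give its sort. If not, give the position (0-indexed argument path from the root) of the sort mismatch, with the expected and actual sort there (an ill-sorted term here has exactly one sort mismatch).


      (h) : B
      (h) : B
    (t (h) (h)) : B
      (h) : B
      (h) : B
    (p (h) (h)) : A
  (w (t (h) (h)) (p (h) (h))) : B
      (h) : B
      (h) : B
    (t (h) (h)) : B
      (h) : B
      (s) : A
    (w (h) (s)) : B
  (t (t (h) (h)) (w (h) (s))) : B
(t (w (t (h) (h)) (p (h) (h))) (t (t (h) (h)) (w (h) (s)))) : B

well-sorted; sort = B


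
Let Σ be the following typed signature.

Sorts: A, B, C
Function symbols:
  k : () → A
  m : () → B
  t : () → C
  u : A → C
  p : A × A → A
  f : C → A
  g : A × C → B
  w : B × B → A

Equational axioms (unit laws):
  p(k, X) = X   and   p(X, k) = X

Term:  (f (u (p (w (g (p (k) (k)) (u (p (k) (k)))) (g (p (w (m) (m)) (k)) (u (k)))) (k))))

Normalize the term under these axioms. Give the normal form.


normal form = (f (u (w (g (k) (u (k))) (g (w (m) (m)) (u (k))))))

1. (f (u (p (w (g (p (k) (k)) (u (p (k) (k)))) (g (p (w (m) (m)) (k)) (u (k)))) (k))))  →  (f (u (w (g (p (k) (k)) (u (p (k) (k)))) (g (p (w (m) (m)) (k)) (u (k))))))
2. (f (u (w (g (p (k) (k)) (u (p (k) (k)))) (g (p (w (m) (m)) (k)) (u (k))))))  →  (f (u (w (g (k) (u (p (k) (k)))) (g (p (w (m) (m)) (k)) (u (k))))))
3. (f (u (w (g (k) (u (p (k) (k)))) (g (p (w (m) (m)) (k)) (u (k))))))  →  (f (u (w (g (k) (u (k))) (g (p (w (m) (m)) (k)) (u (k))))))
4. (f (u (w (g (k) (u (k))) (g (p (w (m) (m)) (k)) (u (k))))))  →  (f (u (w (g (k) (u (k))) (g (w (m) (m)) (u (k))))))


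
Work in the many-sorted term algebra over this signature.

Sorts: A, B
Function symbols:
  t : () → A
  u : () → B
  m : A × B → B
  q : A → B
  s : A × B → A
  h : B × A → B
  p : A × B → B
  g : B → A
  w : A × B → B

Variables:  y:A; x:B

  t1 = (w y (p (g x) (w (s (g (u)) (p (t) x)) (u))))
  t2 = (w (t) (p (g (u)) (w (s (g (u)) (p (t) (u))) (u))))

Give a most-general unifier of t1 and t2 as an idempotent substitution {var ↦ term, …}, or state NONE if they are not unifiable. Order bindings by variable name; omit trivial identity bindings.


{x ↦ (u), y ↦ (t)}


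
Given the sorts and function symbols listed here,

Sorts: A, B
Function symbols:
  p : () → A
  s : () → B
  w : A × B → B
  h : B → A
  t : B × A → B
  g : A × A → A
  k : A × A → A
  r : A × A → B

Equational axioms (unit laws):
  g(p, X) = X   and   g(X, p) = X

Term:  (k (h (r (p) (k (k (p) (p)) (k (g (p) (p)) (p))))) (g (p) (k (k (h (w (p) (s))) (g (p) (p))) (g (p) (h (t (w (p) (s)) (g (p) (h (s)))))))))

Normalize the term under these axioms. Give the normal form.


normal form = (k (h (r (p) (k (k (p) (p)) (k (p) (p))))) (k (k (h (w (p) (s))) (p)) (h (t (w (p) (s)) (h (s))))))

1. (k (h (r (p) (k (k (p) (p)) (k (g (p) (p)) (p))))) (g (p) (k (k (h (w (p) (s))) (g (p) (p))) (g (p) (h (t (w (p) (s)) (g (p) (h (s)))))))))  →  (k (h (r (p) (k (k (p) (p)) (k (p) (p))))) (g (p) (k (k (h (w (p) (s))) (g (p) (p))) (g (p) (h (t (w (p) (s)) (g (p) (h (s)))))))))
2. (k (h (r (p) (k (k (p) (p)) (k (p) (p))))) (g (p) (k (k (h (w (p) (s))) (g (p) (p))) (g (p) (h (t (w (p) (s)) (g (p) (h (s)))))))))  →  (k (h (r (p) (k (k (p) (p)) (k (p) (p))))) (k (k (h (w (p) (s))) (g (p) (p))) (g (p) (h (t (w (p) (s)) (g (p) (h (s))))))))
3. (k (h (r (p) (k (k (p) (p)) (k (p) (p))))) (k (k (h (w (p) (s))) (g (p) (p))) (g (p) (h (t (w (p) (s)) (g (p) (h (s))))))))  →  (k (h (r (p) (k (k (p) (p)) (k (p) (p))))) (k (k (h (w (p) (s))) (p)) (g (p) (h (t (w (p) (s)) (g (p) (h (s))))))))
4. (k (h (r (p) (k (k (p) (p)) (k (p) (p))))) (k (k (h (w (p) (s))) (p)) (g (p) (h (t (w (p) (s)) (g (p) (h (s))))))))  →  (k (h (r (p) (k (k (p) (p)) (k (p) (p))))) (k (k (h (w (p) (s))) (p)) (h (t (w (p) (s)) (g (p) (h (s)))))))
5. (k (h (r (p) (k (k (p) (p)) (k (p) (p))))) (k (k (h (w (p) (s))) (p)) (h (t (w (p) (s)) (g (p) (h (s)))))))  →  (k (h (r (p) (k (k (p) (p)) (k (p) (p))))) (k (k (h (w (p) (s))) (p)) (h (t (w (p) (s)) (h (s))))))
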